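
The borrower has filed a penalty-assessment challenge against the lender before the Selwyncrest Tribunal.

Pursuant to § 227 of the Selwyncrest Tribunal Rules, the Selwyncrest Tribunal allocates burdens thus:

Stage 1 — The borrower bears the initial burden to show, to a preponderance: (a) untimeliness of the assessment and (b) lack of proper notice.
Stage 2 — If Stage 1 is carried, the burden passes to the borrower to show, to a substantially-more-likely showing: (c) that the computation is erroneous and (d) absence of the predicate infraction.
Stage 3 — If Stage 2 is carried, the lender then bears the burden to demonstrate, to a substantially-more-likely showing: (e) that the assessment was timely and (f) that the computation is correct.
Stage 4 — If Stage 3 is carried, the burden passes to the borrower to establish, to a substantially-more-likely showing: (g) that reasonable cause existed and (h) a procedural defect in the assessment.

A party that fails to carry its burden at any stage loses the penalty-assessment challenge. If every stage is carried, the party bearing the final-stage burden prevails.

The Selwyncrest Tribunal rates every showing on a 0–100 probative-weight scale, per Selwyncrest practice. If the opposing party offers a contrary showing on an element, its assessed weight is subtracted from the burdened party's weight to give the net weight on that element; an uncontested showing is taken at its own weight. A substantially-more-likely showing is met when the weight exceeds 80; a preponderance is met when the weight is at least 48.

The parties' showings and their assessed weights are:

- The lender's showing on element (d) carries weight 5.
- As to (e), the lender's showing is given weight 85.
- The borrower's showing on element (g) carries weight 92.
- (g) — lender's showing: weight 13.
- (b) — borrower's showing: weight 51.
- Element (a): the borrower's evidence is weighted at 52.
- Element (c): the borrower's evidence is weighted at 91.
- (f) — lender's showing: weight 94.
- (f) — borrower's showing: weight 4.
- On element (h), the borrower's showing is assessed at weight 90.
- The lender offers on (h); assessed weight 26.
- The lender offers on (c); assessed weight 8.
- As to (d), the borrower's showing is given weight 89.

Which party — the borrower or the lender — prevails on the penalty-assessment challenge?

At Stage 1 the borrower must meet a preponderance (weight is at least 48): on (a) the weight is 52, ≥ 48, so (a) meets the standard; on (b) the weight is 51, which does reach 48, so (b) meets the standard.
  Stage 1 is satisfied; the borrower continues to bear the burden.
At Stage 2 the borrower must meet a substantially-more-likely showing (weight exceeds 80): on (c) the weight is 91 less the opposing 8 gives net 83, > 80, so (c) meets the standard; on (d) the weight is 89 less the opposing 5 gives net 84, which does exceed 80, so (d) meets the standard.
  Stage 2 is satisfied; the onus moves to the lender.
At Stage 3 the lender must meet a substantially-more-likely showing (weight exceeds 80): on (e) the weight is 85, > 80, so (e) meets the standard; on (f) the weight is 94 less the opposing 4 gives net 90, which does exceed 80, so (f) meets the standard.
  Stage 3 carried; the burden shifts to the borrower.
At Stage 4 the borrower must meet a substantially-more-likely showing (weight exceeds 80): on (g) the weight is 92 less the opposing 13 gives net 79, which does not exceed 80, so (g) does not meet the standard; on (h) the weight is 90 less the opposing 26 gives net 64, ≤ 80, so (h) does not meet the standard.
  Not every element is met, so the borrower fails to carry Stage 4.
So the lender prevails.

lender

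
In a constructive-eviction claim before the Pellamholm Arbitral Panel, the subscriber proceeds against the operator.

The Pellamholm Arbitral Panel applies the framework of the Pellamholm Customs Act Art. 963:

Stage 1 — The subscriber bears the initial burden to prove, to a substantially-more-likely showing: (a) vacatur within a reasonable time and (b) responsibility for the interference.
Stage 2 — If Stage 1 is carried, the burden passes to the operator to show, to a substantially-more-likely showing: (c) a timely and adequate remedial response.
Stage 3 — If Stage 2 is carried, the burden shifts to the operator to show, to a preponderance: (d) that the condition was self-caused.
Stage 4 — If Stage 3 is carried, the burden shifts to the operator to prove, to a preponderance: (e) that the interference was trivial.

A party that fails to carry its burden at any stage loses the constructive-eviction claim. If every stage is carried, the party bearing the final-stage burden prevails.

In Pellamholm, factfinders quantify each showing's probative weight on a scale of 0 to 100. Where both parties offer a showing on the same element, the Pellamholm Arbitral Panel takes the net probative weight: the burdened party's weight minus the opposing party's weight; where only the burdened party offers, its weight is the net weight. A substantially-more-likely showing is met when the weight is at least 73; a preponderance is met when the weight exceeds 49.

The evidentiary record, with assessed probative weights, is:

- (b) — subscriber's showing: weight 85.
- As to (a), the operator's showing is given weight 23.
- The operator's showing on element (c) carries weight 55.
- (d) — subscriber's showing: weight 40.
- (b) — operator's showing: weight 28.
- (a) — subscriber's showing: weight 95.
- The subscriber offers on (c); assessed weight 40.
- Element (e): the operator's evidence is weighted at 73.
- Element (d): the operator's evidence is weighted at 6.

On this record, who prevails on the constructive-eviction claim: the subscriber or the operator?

operator

At Stage 1 the subscriber must meet a substantially-more-likely showing (weight is at least 73): on (a) the weight is 95 less the opposing 23 gives net 72, < 73, so (a) does not meet the standard; on (b) the weight is 85 less the opposing 28 gives net 57, which does not reach 73, so (b) does not meet the standard.
  The subscriber does not carry Stage 1.
So the operator prevails.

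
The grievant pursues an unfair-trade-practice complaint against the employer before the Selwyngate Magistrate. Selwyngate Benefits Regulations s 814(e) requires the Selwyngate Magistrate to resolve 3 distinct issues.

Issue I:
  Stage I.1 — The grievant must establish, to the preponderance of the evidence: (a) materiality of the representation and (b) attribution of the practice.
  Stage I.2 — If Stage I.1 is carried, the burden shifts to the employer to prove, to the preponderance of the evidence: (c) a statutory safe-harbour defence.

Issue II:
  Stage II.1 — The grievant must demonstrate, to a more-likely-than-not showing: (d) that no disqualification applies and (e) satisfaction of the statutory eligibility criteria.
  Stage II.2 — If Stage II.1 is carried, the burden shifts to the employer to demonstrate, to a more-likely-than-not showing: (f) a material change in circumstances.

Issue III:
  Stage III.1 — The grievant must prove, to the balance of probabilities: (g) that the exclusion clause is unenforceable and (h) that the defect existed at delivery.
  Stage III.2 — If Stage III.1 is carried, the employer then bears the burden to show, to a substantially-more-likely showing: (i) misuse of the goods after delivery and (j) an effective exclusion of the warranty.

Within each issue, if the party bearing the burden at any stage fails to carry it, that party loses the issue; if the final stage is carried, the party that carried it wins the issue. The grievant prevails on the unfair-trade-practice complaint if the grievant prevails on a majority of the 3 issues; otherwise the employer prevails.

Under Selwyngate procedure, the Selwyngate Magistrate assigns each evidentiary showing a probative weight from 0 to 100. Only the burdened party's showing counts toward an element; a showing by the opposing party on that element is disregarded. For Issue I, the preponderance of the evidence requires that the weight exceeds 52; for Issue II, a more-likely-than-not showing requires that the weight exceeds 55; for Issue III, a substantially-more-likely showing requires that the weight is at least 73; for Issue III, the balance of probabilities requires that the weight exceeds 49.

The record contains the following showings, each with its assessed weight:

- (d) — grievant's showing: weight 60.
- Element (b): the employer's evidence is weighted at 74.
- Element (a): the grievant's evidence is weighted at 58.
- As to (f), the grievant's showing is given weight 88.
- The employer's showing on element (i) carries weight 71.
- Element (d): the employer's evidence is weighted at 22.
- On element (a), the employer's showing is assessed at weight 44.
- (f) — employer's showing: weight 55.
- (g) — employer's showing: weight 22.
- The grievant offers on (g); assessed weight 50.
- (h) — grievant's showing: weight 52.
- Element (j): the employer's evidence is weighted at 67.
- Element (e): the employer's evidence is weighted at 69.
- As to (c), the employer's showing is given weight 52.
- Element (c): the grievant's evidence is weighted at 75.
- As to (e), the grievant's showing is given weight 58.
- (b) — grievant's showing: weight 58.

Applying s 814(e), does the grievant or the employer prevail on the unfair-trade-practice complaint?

— Issue I —
Stage I.1 (grievant, the preponderance of the evidence, weight exceeds 52): (a) 58 (employer's 44 disregarded) > 52 — meets; (b) 58 (employer's 74 disregarded) > 52 — meets.
  Stage I.1 is satisfied; the onus moves to the employer.
Stage I.2 (employer, the preponderance of the evidence, weight exceeds 52): (c) 52 (grievant's 75 disregarded) ≤ 52 — fails.
  Not every element is met, so the employer fails to carry Stage I.2.
The grievant prevails on this issue.
— Issue II —
Stage II.1 — burden on grievant; standard: a more-likely-than-not showing (weight exceeds 55).
    (d): 60 (employer's 22 disregarded) > 55 [met]
    (e): 58 (employer's 69 disregarded) > 55 [met]
  Stage II.1 is satisfied; the onus moves to the employer.
Stage II.2 — burden on employer; standard: a more-likely-than-not showing (weight exceeds 55).
    (f): 55 (grievant's 88 disregarded) ≤ 55 [not met]
  Stage II.2 not carried; the employer fails its burden.
The grievant prevails on this issue.
— Issue III —
At Stage III.1 the grievant must meet the balance of probabilities (weight exceeds 49): on (g) the weight is 50 (the employer's 22 is given no effect), which does exceed 49, so (g) meets the standard; on (h) the weight is 52, which does exceed 49, so (h) meets the standard.
  The grievant carries Stage III.1; the employer now bears the burden.
At Stage III.2 the employer must meet a substantially-more-likely showing (weight is at least 73): on (i) the weight is 71, < 73, so (i) does not meet the standard; on (j) the weight is 67, < 73, so (j) does not meet the standard.
  Not every element is met, so the employer fails to carry Stage III.2.
The analysis ends at Stage III.2; the grievant prevails on this issue.
Per-issue: Issue I → grievant; Issue II → grievant; Issue III → grievant. The grievant must prevail on a majority of issues; overall, the grievant prevails.

grievant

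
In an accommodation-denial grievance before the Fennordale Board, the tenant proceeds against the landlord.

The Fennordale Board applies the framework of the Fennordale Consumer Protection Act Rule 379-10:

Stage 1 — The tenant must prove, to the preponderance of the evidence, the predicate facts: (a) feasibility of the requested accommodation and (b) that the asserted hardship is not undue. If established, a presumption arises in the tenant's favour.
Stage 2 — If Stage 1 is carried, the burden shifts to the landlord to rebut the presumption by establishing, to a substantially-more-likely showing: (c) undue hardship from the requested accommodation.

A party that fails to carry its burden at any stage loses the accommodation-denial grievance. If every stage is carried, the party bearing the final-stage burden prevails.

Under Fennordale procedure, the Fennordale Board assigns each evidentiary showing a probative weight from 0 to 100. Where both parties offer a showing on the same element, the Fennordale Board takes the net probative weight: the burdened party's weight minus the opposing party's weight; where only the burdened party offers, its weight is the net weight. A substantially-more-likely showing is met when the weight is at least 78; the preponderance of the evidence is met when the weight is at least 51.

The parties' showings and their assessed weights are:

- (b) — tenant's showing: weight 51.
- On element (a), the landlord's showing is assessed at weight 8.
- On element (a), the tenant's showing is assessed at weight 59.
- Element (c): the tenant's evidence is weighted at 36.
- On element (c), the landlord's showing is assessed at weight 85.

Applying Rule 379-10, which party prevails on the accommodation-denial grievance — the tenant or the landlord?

Stage 1 (tenant, the preponderance of the evidence, weight is at least 51): (a) net 59−8=51 ≥ 51 — meets; (b) 51 ≥ 51 — meets.
  Stage 1 is satisfied; the onus moves to the landlord.
Stage 2 (landlord, a substantially-more-likely showing, weight is at least 78): (c) net 85−36=49 < 78 — fails.
  The landlord does not carry Stage 2.
The analysis ends at Stage 2; the tenant prevails.

tenant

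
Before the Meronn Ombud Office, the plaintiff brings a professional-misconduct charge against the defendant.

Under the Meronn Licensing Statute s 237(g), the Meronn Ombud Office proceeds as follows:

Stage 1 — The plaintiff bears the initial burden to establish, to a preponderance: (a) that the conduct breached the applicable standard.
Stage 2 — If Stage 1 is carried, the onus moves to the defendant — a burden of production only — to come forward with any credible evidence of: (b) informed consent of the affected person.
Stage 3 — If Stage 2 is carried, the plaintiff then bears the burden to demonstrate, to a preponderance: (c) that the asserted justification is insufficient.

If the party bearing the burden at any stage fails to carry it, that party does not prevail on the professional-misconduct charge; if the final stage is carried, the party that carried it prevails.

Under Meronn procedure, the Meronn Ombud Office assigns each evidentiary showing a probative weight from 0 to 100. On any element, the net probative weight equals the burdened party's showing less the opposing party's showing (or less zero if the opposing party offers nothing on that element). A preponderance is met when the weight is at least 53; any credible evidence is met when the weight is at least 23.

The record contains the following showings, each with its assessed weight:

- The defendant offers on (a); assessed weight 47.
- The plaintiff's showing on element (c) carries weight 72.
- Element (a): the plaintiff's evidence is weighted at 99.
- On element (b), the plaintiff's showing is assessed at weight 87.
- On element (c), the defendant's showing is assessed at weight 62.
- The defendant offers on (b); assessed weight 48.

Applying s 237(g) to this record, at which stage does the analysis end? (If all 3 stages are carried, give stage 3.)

stage 1

At Stage 1 the plaintiff must meet a preponderance (weight is at least 53): on (a) the weight is 99 less the opposing 47 gives net 52, < 53, so (a) does not meet the standard.
  Not every element is met, so the plaintiff fails to carry Stage 1.
The analysis ends at Stage 1; the defendant prevails.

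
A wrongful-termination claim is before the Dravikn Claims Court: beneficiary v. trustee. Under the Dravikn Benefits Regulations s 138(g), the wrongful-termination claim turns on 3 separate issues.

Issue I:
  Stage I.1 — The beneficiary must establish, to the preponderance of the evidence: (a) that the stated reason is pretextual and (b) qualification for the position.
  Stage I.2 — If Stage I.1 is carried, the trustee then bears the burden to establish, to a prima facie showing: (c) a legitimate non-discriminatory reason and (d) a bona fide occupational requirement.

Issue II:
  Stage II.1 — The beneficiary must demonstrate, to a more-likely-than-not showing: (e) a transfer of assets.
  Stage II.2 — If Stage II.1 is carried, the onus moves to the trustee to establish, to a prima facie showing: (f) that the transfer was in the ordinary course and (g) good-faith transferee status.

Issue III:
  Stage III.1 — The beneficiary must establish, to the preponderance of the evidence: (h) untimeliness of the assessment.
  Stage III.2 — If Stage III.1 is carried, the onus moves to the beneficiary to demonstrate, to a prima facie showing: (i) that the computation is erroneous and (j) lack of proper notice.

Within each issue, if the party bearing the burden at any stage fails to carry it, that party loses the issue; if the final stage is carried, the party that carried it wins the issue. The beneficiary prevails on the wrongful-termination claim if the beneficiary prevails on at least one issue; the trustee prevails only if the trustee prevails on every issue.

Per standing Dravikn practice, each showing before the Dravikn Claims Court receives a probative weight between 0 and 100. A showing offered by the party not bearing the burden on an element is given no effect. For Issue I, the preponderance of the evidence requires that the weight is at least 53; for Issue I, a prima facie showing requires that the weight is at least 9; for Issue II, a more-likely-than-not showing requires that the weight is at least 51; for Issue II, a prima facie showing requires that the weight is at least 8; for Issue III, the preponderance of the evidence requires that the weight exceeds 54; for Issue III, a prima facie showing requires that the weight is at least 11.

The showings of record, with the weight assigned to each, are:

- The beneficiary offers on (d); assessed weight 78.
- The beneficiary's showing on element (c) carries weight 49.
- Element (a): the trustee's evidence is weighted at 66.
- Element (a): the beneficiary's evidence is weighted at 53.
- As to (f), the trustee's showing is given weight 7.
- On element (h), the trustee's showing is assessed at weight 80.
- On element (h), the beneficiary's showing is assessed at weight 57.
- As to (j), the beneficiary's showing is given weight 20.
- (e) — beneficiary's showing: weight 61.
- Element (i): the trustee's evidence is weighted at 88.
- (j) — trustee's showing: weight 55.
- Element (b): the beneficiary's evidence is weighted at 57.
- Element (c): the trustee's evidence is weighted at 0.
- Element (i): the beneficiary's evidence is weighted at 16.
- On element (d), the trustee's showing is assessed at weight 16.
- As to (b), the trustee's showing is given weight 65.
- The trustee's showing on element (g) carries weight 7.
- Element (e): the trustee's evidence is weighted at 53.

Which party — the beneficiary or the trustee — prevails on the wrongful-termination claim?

— Issue I —
Stage I.1 (beneficiary, the preponderance of the evidence, weight is at least 53): (a) 53 (trustee's 66 disregarded) ≥ 53 — meets; (b) 57 (trustee's 65 disregarded) ≥ 53 — meets.
  Stage I.1 is satisfied; the onus moves to the trustee.
Stage I.2 (trustee, a prima facie showing, weight is at least 9): (c) 0 (beneficiary's 49 disregarded) < 9 — fails; (d) 16 (beneficiary's 78 disregarded) ≥ 9 — meets.
  Stage I.2 not carried; the trustee fails its burden.
The analysis ends at Stage I.2; the beneficiary prevails on this issue.
— Issue II —
At Stage II.1 the beneficiary must meet a more-likely-than-not showing (weight is at least 51): on (e) the weight is 61 (the trustee's 53 is given no effect), ≥ 51, so (e) meets the standard.
  Stage II.1 is satisfied; the onus moves to the trustee.
At Stage II.2 the trustee must meet a prima facie showing (weight is at least 8): on (f) the weight is 7, < 8, so (f) does not meet the standard; on (g) the weight is 7, < 8, so (g) does not meet the standard.
  Stage II.2 not carried; the trustee fails its burden.
The analysis ends at Stage II.2; the beneficiary prevails on this issue.
— Issue III —
At Stage III.1 the beneficiary must meet the preponderance of the evidence (weight exceeds 54): on (h) the weight is 57 (the trustee's 80 is given no effect), which does exceed 54, so (h) meets the standard.
  Stage III.1 carried; the burden remains with the beneficiary.
At Stage III.2 the beneficiary must meet a prima facie showing (weight is at least 11): on (i) the weight is 16 (the trustee's 88 is given no effect), which does reach 11, so (i) meets the standard; on (j) the weight is 20 (the trustee's 55 is given no effect), ≥ 11, so (j) meets the standard.
  The beneficiary carries the last stage.
All stages carried — the beneficiary prevails on this issue.
Per-issue: Issue I → beneficiary; Issue II → beneficiary; Issue III → beneficiary. The beneficiary must prevail on at least one issue; overall, the beneficiary prevails.

beneficiary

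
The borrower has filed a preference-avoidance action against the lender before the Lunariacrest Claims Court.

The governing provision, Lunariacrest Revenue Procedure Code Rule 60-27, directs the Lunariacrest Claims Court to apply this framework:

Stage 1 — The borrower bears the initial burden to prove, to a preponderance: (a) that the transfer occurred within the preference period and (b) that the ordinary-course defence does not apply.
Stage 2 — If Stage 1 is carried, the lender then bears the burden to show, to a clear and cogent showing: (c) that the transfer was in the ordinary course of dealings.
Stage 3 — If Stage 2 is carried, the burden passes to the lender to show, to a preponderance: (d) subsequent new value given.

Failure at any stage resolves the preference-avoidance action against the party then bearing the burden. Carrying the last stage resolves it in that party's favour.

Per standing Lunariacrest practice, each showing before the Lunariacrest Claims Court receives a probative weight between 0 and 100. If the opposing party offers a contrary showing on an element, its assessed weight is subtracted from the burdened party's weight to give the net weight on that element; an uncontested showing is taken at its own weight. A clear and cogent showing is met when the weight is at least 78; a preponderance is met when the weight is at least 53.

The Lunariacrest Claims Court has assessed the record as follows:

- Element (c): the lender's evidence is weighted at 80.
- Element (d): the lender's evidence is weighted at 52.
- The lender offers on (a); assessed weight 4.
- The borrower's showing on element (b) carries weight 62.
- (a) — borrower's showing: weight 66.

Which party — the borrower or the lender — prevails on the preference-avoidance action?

borrower

Stage 1 — burden on borrower; standard: a preponderance (weight is at least 53).
    (a): 66 − 4 = 62 ≥ 53 [met]
    (b): 62 ≥ 53 [met]
  The borrower carries Stage 1; the lender now bears the burden.
Stage 2 — burden on lender; standard: a clear and cogent showing (weight is at least 78).
    (c): 80 ≥ 78 [met]
  Stage 2 is satisfied; the lender continues to bear the burden.
Stage 3 — burden on lender; standard: a preponderance (weight is at least 53).
    (d): 52 < 53 [not met]
  Stage 3 not carried; the lender fails its burden.
The analysis ends at Stage 3; the borrower prevails.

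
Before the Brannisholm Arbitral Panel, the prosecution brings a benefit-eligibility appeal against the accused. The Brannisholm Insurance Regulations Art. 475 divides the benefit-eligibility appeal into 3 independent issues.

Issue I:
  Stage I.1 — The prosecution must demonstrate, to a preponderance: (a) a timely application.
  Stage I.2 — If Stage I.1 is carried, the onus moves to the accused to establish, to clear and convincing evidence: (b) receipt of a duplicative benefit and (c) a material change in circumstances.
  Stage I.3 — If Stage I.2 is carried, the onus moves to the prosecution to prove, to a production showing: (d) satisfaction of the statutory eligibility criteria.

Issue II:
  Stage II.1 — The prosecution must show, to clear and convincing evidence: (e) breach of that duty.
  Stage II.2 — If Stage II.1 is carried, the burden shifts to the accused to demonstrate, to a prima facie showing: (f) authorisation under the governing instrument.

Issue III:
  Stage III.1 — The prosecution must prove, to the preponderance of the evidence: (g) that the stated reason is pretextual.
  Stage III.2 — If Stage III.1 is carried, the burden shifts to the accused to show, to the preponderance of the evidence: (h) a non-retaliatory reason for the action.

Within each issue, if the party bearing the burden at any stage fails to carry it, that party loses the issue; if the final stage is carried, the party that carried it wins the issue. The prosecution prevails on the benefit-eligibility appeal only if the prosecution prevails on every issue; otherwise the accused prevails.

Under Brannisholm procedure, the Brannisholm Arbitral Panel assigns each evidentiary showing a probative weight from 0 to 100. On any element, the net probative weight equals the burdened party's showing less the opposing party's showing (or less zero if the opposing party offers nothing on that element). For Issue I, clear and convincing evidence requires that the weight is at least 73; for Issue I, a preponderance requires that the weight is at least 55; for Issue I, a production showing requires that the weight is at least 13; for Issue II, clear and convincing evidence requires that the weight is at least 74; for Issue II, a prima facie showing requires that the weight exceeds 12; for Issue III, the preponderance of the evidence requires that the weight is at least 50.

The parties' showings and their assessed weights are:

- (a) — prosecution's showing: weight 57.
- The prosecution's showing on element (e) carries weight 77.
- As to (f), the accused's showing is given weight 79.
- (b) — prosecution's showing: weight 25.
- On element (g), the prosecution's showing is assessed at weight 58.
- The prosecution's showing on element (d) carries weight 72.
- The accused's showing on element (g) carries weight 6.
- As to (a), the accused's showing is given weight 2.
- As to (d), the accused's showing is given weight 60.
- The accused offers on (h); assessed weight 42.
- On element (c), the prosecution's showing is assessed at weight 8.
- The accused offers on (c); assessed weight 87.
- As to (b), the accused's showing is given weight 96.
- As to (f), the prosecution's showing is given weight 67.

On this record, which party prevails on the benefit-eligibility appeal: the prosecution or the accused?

prosecution

— Issue I —
Stage I.1 — burden on prosecution; standard: a preponderance (weight is at least 55).
    (a): 57 − 2 = 55 ≥ 55 [met]
  All elements met. The burden passes to the accused.
Stage I.2 — burden on accused; standard: clear and convincing evidence (weight is at least 73).
    (b): 96 − 25 = 71 < 73 [not met]
    (c): 87 − 8 = 79 ≥ 73 [met]
  The accused does not carry Stage I.2.
The prosecution prevails on this issue.
— Issue II —
Stage II.1 (prosecution, clear and convincing evidence, weight is at least 74): (e) 77 ≥ 74 — meets.
  All elements met. The burden passes to the accused.
Stage II.2 (accused, a prima facie showing, weight exceeds 12): (f) net 79−67=12 ≤ 12 — fails.
  Stage II.2 not carried; the accused fails its burden.
The analysis ends at Stage II.2; the prosecution prevails on this issue.
— Issue III —
Stage III.1 (prosecution, the preponderance of the evidence, weight is at least 50): (g) net 58−6=52 ≥ 50 — meets.
  Stage III.1 carried; the burden shifts to the accused.
Stage III.2 (accused, the preponderance of the evidence, weight is at least 50): (h) 42 < 50 — fails.
  The accused does not carry Stage III.2.
The analysis ends at Stage III.2; the prosecution prevails on this issue.
Per-issue: Issue I → prosecution; Issue II → prosecution; Issue III → prosecution. The prosecution must prevail on every issue; overall, the prosecution prevails.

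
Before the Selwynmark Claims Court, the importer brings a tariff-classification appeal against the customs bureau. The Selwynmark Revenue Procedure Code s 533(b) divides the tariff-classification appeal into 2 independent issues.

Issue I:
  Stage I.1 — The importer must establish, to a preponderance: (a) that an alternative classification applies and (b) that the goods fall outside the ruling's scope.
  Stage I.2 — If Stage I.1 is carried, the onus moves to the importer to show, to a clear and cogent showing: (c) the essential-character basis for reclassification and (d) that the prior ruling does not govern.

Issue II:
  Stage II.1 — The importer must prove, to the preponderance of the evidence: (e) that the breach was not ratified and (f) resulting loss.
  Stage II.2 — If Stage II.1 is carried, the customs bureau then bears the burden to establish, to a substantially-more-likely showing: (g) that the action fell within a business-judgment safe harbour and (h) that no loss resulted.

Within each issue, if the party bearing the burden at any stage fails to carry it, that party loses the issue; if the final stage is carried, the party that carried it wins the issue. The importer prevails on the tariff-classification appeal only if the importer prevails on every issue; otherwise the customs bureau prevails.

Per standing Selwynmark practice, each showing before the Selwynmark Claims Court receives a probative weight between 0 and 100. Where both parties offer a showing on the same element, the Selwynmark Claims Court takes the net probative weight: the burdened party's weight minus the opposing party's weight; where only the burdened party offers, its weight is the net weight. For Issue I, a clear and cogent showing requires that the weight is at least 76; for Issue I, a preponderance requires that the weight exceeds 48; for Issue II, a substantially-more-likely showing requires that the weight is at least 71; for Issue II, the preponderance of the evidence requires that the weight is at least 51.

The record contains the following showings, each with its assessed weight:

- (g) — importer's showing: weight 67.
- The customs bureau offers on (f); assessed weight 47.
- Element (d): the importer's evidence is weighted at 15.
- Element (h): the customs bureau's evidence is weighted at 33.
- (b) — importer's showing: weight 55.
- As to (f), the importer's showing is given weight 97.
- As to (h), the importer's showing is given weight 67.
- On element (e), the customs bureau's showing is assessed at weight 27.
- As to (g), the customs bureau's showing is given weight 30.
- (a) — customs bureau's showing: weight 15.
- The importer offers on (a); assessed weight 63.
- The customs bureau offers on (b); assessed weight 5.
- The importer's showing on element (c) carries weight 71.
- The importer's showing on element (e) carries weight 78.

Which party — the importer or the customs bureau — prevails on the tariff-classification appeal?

customs bureau

— Issue I —
Stage I.1 (importer, a preponderance, weight exceeds 48): (a) net 63−15=48 ≤ 48 — fails; (b) net 55−5=50 > 48 — meets.
  The importer does not carry Stage I.1.
The customs bureau prevails on this issue.
— Issue II —
Stage II.1 — burden on importer; standard: the preponderance of the evidence (weight is at least 51).
    (e): 78 − 27 = 51 ≥ 51 [met]
    (f): 97 − 47 = 50 < 51 [not met]
  The importer does not carry Stage II.1.
The analysis ends at Stage II.1; the customs bureau prevails on this issue.
Per-issue: Issue I → customs bureau; Issue II → customs bureau. The importer must prevail on every issue; overall, the customs bureau prevails.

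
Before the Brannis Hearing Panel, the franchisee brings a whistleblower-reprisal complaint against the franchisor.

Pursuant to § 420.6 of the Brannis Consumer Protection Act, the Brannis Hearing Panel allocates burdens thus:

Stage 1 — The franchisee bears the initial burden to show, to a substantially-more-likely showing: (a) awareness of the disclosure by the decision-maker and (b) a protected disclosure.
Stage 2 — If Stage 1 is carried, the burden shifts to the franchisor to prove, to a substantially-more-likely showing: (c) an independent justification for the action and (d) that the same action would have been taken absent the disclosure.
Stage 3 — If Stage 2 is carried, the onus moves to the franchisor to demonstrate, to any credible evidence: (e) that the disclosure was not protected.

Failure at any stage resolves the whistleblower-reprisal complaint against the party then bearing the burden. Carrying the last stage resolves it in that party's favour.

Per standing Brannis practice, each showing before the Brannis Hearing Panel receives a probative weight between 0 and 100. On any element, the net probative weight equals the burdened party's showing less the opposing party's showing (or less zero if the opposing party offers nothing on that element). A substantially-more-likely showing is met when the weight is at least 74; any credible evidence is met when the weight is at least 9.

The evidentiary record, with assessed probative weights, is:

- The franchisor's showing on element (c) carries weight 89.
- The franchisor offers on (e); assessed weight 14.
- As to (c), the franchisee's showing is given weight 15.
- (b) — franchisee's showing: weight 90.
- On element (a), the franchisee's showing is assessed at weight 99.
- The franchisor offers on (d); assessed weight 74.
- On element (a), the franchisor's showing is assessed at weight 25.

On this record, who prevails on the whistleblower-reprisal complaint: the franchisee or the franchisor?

franchisor

Stage 1 — burden on franchisee; standard: a substantially-more-likely showing (weight is at least 74).
    (a): 99 − 25 = 74 ≥ 74 [met]
    (b): 90 ≥ 74 [met]
  The franchisee carries Stage 1; the franchisor now bears the burden.
Stage 2 — burden on franchisor; standard: a substantially-more-likely showing (weight is at least 74).
    (c): 89 − 15 = 74 ≥ 74 [met]
    (d): 74 ≥ 74 [met]
  All elements met. The franchisor retains the burden for Stage 3.
Stage 3 — burden on franchisor; standard: any credible evidence (weight is at least 9).
    (e): 14 ≥ 9 [met]
  Stage 3 carried; the final stage is satisfied.
With every stage satisfied, the franchisor prevails.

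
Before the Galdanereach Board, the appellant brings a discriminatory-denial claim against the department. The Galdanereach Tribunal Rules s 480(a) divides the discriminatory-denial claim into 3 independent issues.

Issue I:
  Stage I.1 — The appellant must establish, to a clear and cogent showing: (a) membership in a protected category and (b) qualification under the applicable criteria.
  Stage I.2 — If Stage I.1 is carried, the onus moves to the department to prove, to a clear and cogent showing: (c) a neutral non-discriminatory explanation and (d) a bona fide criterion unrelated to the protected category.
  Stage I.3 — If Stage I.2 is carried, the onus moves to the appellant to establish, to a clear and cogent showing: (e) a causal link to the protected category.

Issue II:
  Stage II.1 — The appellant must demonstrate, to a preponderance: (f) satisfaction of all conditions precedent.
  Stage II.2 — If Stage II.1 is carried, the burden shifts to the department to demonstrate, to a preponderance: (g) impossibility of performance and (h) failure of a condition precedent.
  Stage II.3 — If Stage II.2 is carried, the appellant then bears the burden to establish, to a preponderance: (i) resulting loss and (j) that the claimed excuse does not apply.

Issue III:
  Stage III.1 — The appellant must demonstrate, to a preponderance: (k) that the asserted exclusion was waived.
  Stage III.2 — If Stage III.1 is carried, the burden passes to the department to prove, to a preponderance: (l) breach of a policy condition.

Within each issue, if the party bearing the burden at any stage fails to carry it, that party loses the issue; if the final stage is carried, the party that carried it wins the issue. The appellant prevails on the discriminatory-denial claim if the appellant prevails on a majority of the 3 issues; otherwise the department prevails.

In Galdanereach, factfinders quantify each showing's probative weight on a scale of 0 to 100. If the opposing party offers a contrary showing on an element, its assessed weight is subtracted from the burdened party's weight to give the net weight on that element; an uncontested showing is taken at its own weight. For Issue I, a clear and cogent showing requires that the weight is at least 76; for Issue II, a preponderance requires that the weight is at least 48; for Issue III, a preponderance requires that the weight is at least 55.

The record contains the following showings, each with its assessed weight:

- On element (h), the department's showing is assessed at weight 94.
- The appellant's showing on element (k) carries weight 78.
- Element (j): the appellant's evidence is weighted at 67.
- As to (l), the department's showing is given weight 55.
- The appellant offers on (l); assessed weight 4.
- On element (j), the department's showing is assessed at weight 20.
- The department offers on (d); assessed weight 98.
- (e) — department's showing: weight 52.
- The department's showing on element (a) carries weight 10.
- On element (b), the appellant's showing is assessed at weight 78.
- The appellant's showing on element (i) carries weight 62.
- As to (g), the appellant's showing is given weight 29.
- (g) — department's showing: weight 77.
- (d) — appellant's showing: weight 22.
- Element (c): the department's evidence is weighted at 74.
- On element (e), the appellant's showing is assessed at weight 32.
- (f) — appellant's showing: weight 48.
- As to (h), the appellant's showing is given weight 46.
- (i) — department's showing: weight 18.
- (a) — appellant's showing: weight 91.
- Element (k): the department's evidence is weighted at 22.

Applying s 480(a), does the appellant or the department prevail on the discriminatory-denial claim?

— Issue I —
At Stage I.1 the appellant must meet a clear and cogent showing (weight is at least 76): on (a) the weight is 91 less the opposing 10 gives net 81, which does reach 76, so (a) meets the standard; on (b) the weight is 78, ≥ 76, so (b) meets the standard.
  All elements met. The burden passes to the department.
At Stage I.2 the department must meet a clear and cogent showing (weight is at least 76): on (c) the weight is 74, which does not reach 76, so (c) does not meet the standard; on (d) the weight is 98 less the opposing 22 gives net 76, ≥ 76, so (d) meets the standard.
  The department does not carry Stage I.2.
The analysis ends at Stage I.2; the appellant prevails on this issue.
— Issue II —
Stage II.1 — burden on appellant; standard: a preponderance (weight is at least 48).
    (f): 48 ≥ 48 [met]
  Stage II.1 carried; the burden shifts to the department.
Stage II.2 — burden on department; standard: a preponderance (weight is at least 48).
    (g): 77 − 29 = 48 ≥ 48 [met]
    (h): 94 − 46 = 48 ≥ 48 [met]
  Stage II.2 is satisfied; the onus moves to the appellant.
Stage II.3 — burden on appellant; standard: a preponderance (weight is at least 48).
    (i): 62 − 18 = 44 < 48 [not met]
    (j): 67 − 20 = 47 < 48 [not met]
  Stage II.3 not carried; the appellant fails its burden.
So the department prevails on this issue.
— Issue III —
Stage III.1 (appellant, a preponderance, weight is at least 55): (k) net 78−22=56 ≥ 55 — meets.
  Stage III.1 is satisfied; the onus moves to the department.
Stage III.2 (department, a preponderance, weight is at least 55): (l) net 55−4=51 < 55 — fails.
  Not every element is met, so the department fails to carry Stage III.2.
The appellant prevails on this issue.
Per-issue: Issue I → appellant; Issue II → department; Issue III → appellant. The appellant must prevail on a majority of issues; overall, the appellant prevails.

appellant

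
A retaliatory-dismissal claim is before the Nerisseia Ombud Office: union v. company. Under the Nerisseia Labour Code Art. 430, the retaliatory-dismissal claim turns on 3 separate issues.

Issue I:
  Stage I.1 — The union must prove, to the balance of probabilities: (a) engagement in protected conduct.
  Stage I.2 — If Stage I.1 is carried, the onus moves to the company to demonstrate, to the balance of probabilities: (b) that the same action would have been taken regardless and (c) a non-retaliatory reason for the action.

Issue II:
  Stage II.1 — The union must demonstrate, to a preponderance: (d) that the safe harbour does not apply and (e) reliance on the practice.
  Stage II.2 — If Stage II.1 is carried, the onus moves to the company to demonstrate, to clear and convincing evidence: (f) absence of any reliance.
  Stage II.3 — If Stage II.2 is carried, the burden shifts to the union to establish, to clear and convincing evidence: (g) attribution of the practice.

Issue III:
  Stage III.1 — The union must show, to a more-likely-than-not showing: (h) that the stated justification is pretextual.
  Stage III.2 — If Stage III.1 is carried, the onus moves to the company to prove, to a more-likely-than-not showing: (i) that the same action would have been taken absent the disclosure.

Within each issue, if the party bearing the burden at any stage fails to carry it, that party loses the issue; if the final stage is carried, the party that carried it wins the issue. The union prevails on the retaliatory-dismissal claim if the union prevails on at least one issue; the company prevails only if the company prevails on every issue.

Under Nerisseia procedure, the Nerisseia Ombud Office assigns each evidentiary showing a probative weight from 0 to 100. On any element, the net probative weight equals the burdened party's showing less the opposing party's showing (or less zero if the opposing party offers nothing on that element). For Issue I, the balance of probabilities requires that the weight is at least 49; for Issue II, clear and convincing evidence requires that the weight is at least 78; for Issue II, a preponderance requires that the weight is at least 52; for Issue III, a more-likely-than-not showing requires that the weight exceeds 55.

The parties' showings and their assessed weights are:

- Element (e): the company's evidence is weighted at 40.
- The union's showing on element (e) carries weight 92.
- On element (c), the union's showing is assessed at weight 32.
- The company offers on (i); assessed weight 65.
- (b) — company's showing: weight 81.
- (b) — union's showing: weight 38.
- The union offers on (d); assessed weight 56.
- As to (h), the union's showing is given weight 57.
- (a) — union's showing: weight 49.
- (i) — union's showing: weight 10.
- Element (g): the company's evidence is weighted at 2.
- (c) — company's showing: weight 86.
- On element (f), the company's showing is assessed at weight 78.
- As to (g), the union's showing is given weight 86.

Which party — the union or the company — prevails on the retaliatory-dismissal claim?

— Issue I —
Stage I.1 — burden on union; standard: the balance of probabilities (weight is at least 49).
    (a): 49 ≥ 49 [met]
  Stage I.1 carried; the burden shifts to the company.
Stage I.2 — burden on company; standard: the balance of probabilities (weight is at least 49).
    (b): 81 − 38 = 43 < 49 [not met]
    (c): 86 − 32 = 54 ≥ 49 [met]
  Not every element is met, so the company fails to carry Stage I.2.
So the union prevails on this issue.
— Issue II —
At Stage II.1 the union must meet a preponderance (weight is at least 52): on (d) the weight is 56, which does reach 52, so (d) meets the standard; on (e) the weight is 92 less the opposing 40 gives net 52, ≥ 52, so (e) meets the standard.
  Stage II.1 is satisfied; the onus moves to the company.
At Stage II.2 the company must meet clear and convincing evidence (weight is at least 78): on (f) the weight is 78, ≥ 78, so (f) meets the standard.
  Stage II.2 is satisfied; the onus moves to the union.
At Stage II.3 the union must meet clear and convincing evidence (weight is at least 78): on (g) the weight is 86 less the opposing 2 gives net 84, which does reach 78, so (g) meets the standard.
  Stage II.3 carried; the final stage is satisfied.
With every stage satisfied, the union prevails on this issue.
— Issue III —
At Stage III.1 the union must meet a more-likely-than-not showing (weight exceeds 55): on (h) the weight is 57, which does exceed 55, so (h) meets the standard.
  All elements met. The burden passes to the company.
At Stage III.2 the company must meet a more-likely-than-not showing (weight exceeds 55): on (i) the weight is 65 less the opposing 10 gives net 55, ≤ 55, so (i) does not meet the standard.
  The company does not carry Stage III.2.
The analysis ends at Stage III.2; the union prevails on this issue.
Per-issue: Issue I → union; Issue II → union; Issue III → union. The union must prevail on at least one issue; overall, the union prevails.

union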